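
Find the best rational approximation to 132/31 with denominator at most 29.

Expand x = 132/31 as a continued fraction with the Euclidean algorithm:
  132 = 4*31 + 8, so a_0 = 4.
  31 = 3*8 + 7, so a_1 = 3.
  8 = 1*7 + 1, so a_2 = 1.
  7 = 7*1 + 0, so a_3 = 7.
so x = [4; 3, 1, 7].
Convergents (p_i = a_i*p_{i-1} + p_{i-2}, q_i = a_i*q_{i-1} + q_{i-2} with p_{-2}=0, p_{-1}=1, q_{-2}=1, q_{-1}=0), until the denominator exceeds 29:
  i=0: a_0=4, p_0 = 4*1 + 0 = 4, q_0 = 4*0 + 1 = 1.
  i=1: a_1=3, p_1 = 3*4 + 1 = 13, q_1 = 3*1 + 0 = 3.
  i=2: a_2=1, p_2 = 1*13 + 4 = 17, q_2 = 1*3 + 1 = 4.
  i=3: a_3=7, p_3 = 7*17 + 13 = 132, q_3 = 7*4 + 3 = 31.
q_3 = 31 > 29, so the last convergent with denominator <= 29 is p_2/q_2 = 17/4.
The closest fraction with denominator <= 29 is either p_2/q_2 or the intermediate fraction (k*p_2 + p_1)/(k*q_2 + q_1) with the largest k >= 1 whose denominator stays <= 29; these approach x as k grows, and every other convergent or intermediate fraction in range is farther away.
Largest k: floor((29 - q_1)/q_2) = floor((29 - 3)/4) = 6.
That gives (6*17 + 13)/(6*4 + 3) = 115/27.
Compare the errors: |x - 17/4| = |132*4 - 17*31|/(31*4) = 1/124, and |x - 115/27| = |132*27 - 115*31|/(31*27) = 1/837.
Cross-multiplying, 1*124 = 124 < 837 = 1*837, so 1/837 is smaller: the intermediate fraction 115/27 is closer to x than 17/4.

115/27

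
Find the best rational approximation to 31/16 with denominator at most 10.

Expand x = 31/16 as a continued fraction with the Euclidean algorithm:
  31 = 1*16 + 15, so a_0 = 1.
  16 = 1*15 + 1, so a_1 = 1.
  15 = 15*1 + 0, so a_2 = 15.
so x = [1; 1, 15].
Convergents (p_i = a_i*p_{i-1} + p_{i-2}, q_i = a_i*q_{i-1} + q_{i-2} with p_{-2}=0, p_{-1}=1, q_{-2}=1, q_{-1}=0), until the denominator exceeds 10:
  i=0: a_0=1, p_0 = 1*1 + 0 = 1, q_0 = 1*0 + 1 = 1.
  i=1: a_1=1, p_1 = 1*1 + 1 = 2, q_1 = 1*1 + 0 = 1.
  i=2: a_2=15, p_2 = 15*2 + 1 = 31, q_2 = 15*1 + 1 = 16.
q_2 = 16 > 10, so the last convergent with denominator <= 10 is p_1/q_1 = 2/1.
The closest fraction with denominator <= 10 is either p_1/q_1 or the intermediate fraction (k*p_1 + p_0)/(k*q_1 + q_0) with the largest k >= 1 whose denominator stays <= 10; these approach x as k grows, and every other convergent or intermediate fraction in range is farther away.
Largest k: floor((10 - q_0)/q_1) = floor((10 - 1)/1) = 9.
That gives (9*2 + 1)/(9*1 + 1) = 19/10.
Compare the errors: |x - 2/1| = |31*1 - 2*16|/(16*1) = 1/16, and |x - 19/10| = |31*10 - 19*16|/(16*10) = 6/160.
Cross-multiplying, 6*16 = 96 < 160 = 1*160, so 6/160 is smaller: the intermediate fraction 19/10 is closer to x than 2/1.

19/10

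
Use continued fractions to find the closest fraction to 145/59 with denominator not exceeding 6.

Expand x = 145/59 as a continued fraction with the Euclidean algorithm:
  145 = 2*59 + 27, so a_0 = 2.
  59 = 2*27 + 5, so a_1 = 2.
  27 = 5*5 + 2, so a_2 = 5.
  5 = 2*2 + 1, so a_3 = 2.
  2 = 2*1 + 0, so a_4 = 2.
so x = [2; 2, 5, 2, 2].
Convergents (p_i = a_i*p_{i-1} + p_{i-2}, q_i = a_i*q_{i-1} + q_{i-2} with p_{-2}=0, p_{-1}=1, q_{-2}=1, q_{-1}=0), until the denominator exceeds 6:
  i=0: a_0=2, p_0 = 2*1 + 0 = 2, q_0 = 2*0 + 1 = 1.
  i=1: a_1=2, p_1 = 2*2 + 1 = 5, q_1 = 2*1 + 0 = 2.
  i=2: a_2=5, p_2 = 5*5 + 2 = 27, q_2 = 5*2 + 1 = 11.
q_2 = 11 > 6, so the last convergent with denominator <= 6 is p_1/q_1 = 5/2.
The closest fraction with denominator <= 6 is either p_1/q_1 or the intermediate fraction (k*p_1 + p_0)/(k*q_1 + q_0) with the largest k >= 1 whose denominator stays <= 6; these approach x as k grows, and every other convergent or intermediate fraction in range is farther away.
Largest k: floor((6 - q_0)/q_1) = floor((6 - 1)/2) = 2.
That gives (2*5 + 2)/(2*2 + 1) = 12/5.
Compare the errors: |x - 5/2| = |145*2 - 5*59|/(59*2) = 5/118, and |x - 12/5| = |145*5 - 12*59|/(59*5) = 17/295.
Cross-multiplying, 5*295 = 1475 < 2006 = 17*118, so 5/118 is smaller: the convergent 5/2 is closer to x than 12/5.

5/2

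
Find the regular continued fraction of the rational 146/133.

Run the Euclidean algorithm on 146 and 133; the successive quotients are the partial quotients a_0, a_1, ... (each step inverts the fractional part left over by the previous one):
  146 = 1*133 + 13, so a_0 = 1.
  133 = 10*13 + 3, so a_1 = 10.
  13 = 4*3 + 1, so a_2 = 4.
  3 = 3*1 + 0, so a_3 = 3.
The remainder reaches 0 after 4 divisions, so the expansion has 4 partial quotients, read off in order.

[1; 10, 4, 3]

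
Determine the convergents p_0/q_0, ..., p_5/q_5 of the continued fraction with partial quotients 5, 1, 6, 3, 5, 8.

Using the convergent recurrence p_i = a_i*p_{i-1} + p_{i-2}, q_i = a_i*q_{i-1} + q_{i-2} with p_{-2}=0, p_{-1}=1, q_{-2}=1, q_{-1}=0:
  i=0: a_0=5, p_0 = 5*1 + 0 = 5, q_0 = 5*0 + 1 = 1.
  i=1: a_1=1, p_1 = 1*5 + 1 = 6, q_1 = 1*1 + 0 = 1.
  i=2: a_2=6, p_2 = 6*6 + 5 = 41, q_2 = 6*1 + 1 = 7.
  i=3: a_3=3, p_3 = 3*41 + 6 = 129, q_3 = 3*7 + 1 = 22.
  i=4: a_4=5, p_4 = 5*129 + 41 = 686, q_4 = 5*22 + 7 = 117.
  i=5: a_5=8, p_5 = 8*686 + 129 = 5617, q_5 = 8*117 + 22 = 958.

5/1, 6/1, 41/7, 129/22, 686/117, 5617/958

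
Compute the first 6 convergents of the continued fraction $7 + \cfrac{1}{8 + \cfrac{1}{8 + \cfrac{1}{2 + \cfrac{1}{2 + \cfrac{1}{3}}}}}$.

7/1, 57/8, 463/65, 983/138, 2429/341, 8270/1161

Using the convergent recurrence p_i = a_i*p_{i-1} + p_{i-2}, q_i = a_i*q_{i-1} + q_{i-2} with p_{-2}=0, p_{-1}=1, q_{-2}=1, q_{-1}=0:
  i=0: a_0=7, p_0 = 7*1 + 0 = 7, q_0 = 7*0 + 1 = 1.
  i=1: a_1=8, p_1 = 8*7 + 1 = 57, q_1 = 8*1 + 0 = 8.
  i=2: a_2=8, p_2 = 8*57 + 7 = 463, q_2 = 8*8 + 1 = 65.
  i=3: a_3=2, p_3 = 2*463 + 57 = 983, q_3 = 2*65 + 8 = 138.
  i=4: a_4=2, p_4 = 2*983 + 463 = 2429, q_4 = 2*138 + 65 = 341.
  i=5: a_5=3, p_5 = 3*2429 + 983 = 8270, q_5 = 3*341 + 138 = 1161.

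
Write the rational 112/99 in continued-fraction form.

[1; 7, 1, 1, 1, 1, 2]

Run the Euclidean algorithm on 112 and 99; the successive quotients are the partial quotients a_0, a_1, ... (each step inverts the fractional part left over by the previous one):
  112 = 1*99 + 13, so a_0 = 1.
  99 = 7*13 + 8, so a_1 = 7.
  13 = 1*8 + 5, so a_2 = 1.
  8 = 1*5 + 3, so a_3 = 1.
  5 = 1*3 + 2, so a_4 = 1.
  3 = 1*2 + 1, so a_5 = 1.
  2 = 2*1 + 0, so a_6 = 2.
The remainder reaches 0 after 7 divisions, so the expansion has 7 partial quotients, read off in order.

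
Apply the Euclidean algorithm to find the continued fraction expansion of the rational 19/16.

[1; 5, 3]

Run the Euclidean algorithm on 19 and 16; the successive quotients are the partial quotients a_0, a_1, ... (each step inverts the fractional part left over by the previous one):
  19 = 1*16 + 3, so a_0 = 1.
  16 = 5*3 + 1, so a_1 = 5.
  3 = 3*1 + 0, so a_2 = 3.
The remainder reaches 0 after 3 divisions, so the expansion has 3 partial quotients, read off in order.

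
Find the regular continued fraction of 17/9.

Run the Euclidean algorithm on 17 and 9; the successive quotients are the partial quotients a_0, a_1, ... (each step inverts the fractional part left over by the previous one):
  17 = 1*9 + 8, so a_0 = 1.
  9 = 1*8 + 1, so a_1 = 1.
  8 = 8*1 + 0, so a_2 = 8.
The remainder reaches 0 after 3 divisions, so the expansion has 3 partial quotients, read off in order.

[1; 1, 8]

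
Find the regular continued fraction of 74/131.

[0; 1, 1, 3, 2, 1, 5]

Run the Euclidean algorithm on 74 and 131; the successive quotients are the partial quotients a_0, a_1, ... (each step inverts the fractional part left over by the previous one):
  74 = 0*131 + 74, so a_0 = 0.
  131 = 1*74 + 57, so a_1 = 1.
  74 = 1*57 + 17, so a_2 = 1.
  57 = 3*17 + 6, so a_3 = 3.
  17 = 2*6 + 5, so a_4 = 2.
  6 = 1*5 + 1, so a_5 = 1.
  5 = 5*1 + 0, so a_6 = 5.
The remainder reaches 0 after 7 divisions, so the expansion has 7 partial quotients, read off in order.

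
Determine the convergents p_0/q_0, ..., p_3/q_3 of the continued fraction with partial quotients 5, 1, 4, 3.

Using the convergent recurrence p_i = a_i*p_{i-1} + p_{i-2}, q_i = a_i*q_{i-1} + q_{i-2} with p_{-2}=0, p_{-1}=1, q_{-2}=1, q_{-1}=0:
  i=0: a_0=5, p_0 = 5*1 + 0 = 5, q_0 = 5*0 + 1 = 1.
  i=1: a_1=1, p_1 = 1*5 + 1 = 6, q_1 = 1*1 + 0 = 1.
  i=2: a_2=4, p_2 = 4*6 + 5 = 29, q_2 = 4*1 + 1 = 5.
  i=3: a_3=3, p_3 = 3*29 + 6 = 93, q_3 = 3*5 + 1 = 16.

5/1, 6/1, 29/5, 93/16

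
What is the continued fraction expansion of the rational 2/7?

[0; 3, 2]

Run the Euclidean algorithm on 2 and 7; the successive quotients are the partial quotients a_0, a_1, ... (each step inverts the fractional part left over by the previous one):
  2 = 0*7 + 2, so a_0 = 0.
  7 = 3*2 + 1, so a_1 = 3.
  2 = 2*1 + 0, so a_2 = 2.
The remainder reaches 0 after 3 divisions, so the expansion has 3 partial quotients, read off in order.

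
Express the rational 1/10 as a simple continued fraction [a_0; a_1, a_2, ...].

Run the Euclidean algorithm on 1 and 10; the successive quotients are the partial quotients a_0, a_1, ... (each step inverts the fractional part left over by the previous one):
  1 = 0*10 + 1, so a_0 = 0.
  10 = 10*1 + 0, so a_1 = 10.
The remainder reaches 0 after 2 divisions, so the expansion has 2 partial quotients, read off in order.

[0; 10]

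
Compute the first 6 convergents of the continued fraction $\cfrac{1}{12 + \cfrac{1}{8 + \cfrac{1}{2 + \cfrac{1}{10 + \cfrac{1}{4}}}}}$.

Using the convergent recurrence p_i = a_i*p_{i-1} + p_{i-2}, q_i = a_i*q_{i-1} + q_{i-2} with p_{-2}=0, p_{-1}=1, q_{-2}=1, q_{-1}=0:
  i=0: a_0=0, p_0 = 0*1 + 0 = 0, q_0 = 0*0 + 1 = 1.
  i=1: a_1=12, p_1 = 12*0 + 1 = 1, q_1 = 12*1 + 0 = 12.
  i=2: a_2=8, p_2 = 8*1 + 0 = 8, q_2 = 8*12 + 1 = 97.
  i=3: a_3=2, p_3 = 2*8 + 1 = 17, q_3 = 2*97 + 12 = 206.
  i=4: a_4=10, p_4 = 10*17 + 8 = 178, q_4 = 10*206 + 97 = 2157.
  i=5: a_5=4, p_5 = 4*178 + 17 = 729, q_5 = 4*2157 + 206 = 8834.

0/1, 1/12, 8/97, 17/206, 178/2157, 729/8834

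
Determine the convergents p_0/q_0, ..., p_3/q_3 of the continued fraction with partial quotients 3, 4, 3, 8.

3/1, 13/4, 42/13, 349/108

Using the convergent recurrence p_i = a_i*p_{i-1} + p_{i-2}, q_i = a_i*q_{i-1} + q_{i-2} with p_{-2}=0, p_{-1}=1, q_{-2}=1, q_{-1}=0:
  i=0: a_0=3, p_0 = 3*1 + 0 = 3, q_0 = 3*0 + 1 = 1.
  i=1: a_1=4, p_1 = 4*3 + 1 = 13, q_1 = 4*1 + 0 = 4.
  i=2: a_2=3, p_2 = 3*13 + 3 = 42, q_2 = 3*4 + 1 = 13.
  i=3: a_3=8, p_3 = 8*42 + 13 = 349, q_3 = 8*13 + 4 = 108.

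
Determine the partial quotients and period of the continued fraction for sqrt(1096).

[33; (9, 2, 3, 1, 15, 1, 3, 2, 9, 66)]

Write x_i = (sqrt(1096) + m_i)/d_i with (m_0, d_0) = (0, 1). a_0 = floor(sqrt(1096)) = 33, since 33^2 = 1089 <= 1096 < 1156 = 34^2.
Iterate m_{i+1} = d_i*a_i - m_i, d_{i+1} = (1096 - m_{i+1}^2)/d_i, a_{i+1} = floor((a_0 + m_{i+1})/d_{i+1}):
  m_1 = 1*33 - 0 = 33, d_1 = (1096 - 33^2)/1 = 7/1 = 7, a_1 = floor((33 + 33)/7) = 9.
  m_2 = 7*9 - 33 = 30, d_2 = (1096 - 30^2)/7 = 196/7 = 28, a_2 = floor((33 + 30)/28) = 2.
  m_3 = 28*2 - 30 = 26, d_3 = (1096 - 26^2)/28 = 420/28 = 15, a_3 = floor((33 + 26)/15) = 3.
  m_4 = 15*3 - 26 = 19, d_4 = (1096 - 19^2)/15 = 735/15 = 49, a_4 = floor((33 + 19)/49) = 1.
  m_5 = 49*1 - 19 = 30, d_5 = (1096 - 30^2)/49 = 196/49 = 4, a_5 = floor((33 + 30)/4) = 15.
  m_6 = 4*15 - 30 = 30, d_6 = (1096 - 30^2)/4 = 196/4 = 49, a_6 = floor((33 + 30)/49) = 1.
  m_7 = 49*1 - 30 = 19, d_7 = (1096 - 19^2)/49 = 735/49 = 15, a_7 = floor((33 + 19)/15) = 3.
  m_8 = 15*3 - 19 = 26, d_8 = (1096 - 26^2)/15 = 420/15 = 28, a_8 = floor((33 + 26)/28) = 2.
  m_9 = 28*2 - 26 = 30, d_9 = (1096 - 30^2)/28 = 196/28 = 7, a_9 = floor((33 + 30)/7) = 9.
  m_10 = 7*9 - 30 = 33, d_10 = (1096 - 33^2)/7 = 7/7 = 1, a_10 = floor((33 + 33)/1) = 66.
  m_11 = 1*66 - 33 = 33, d_11 = (1096 - 33^2)/1 = 7/1 = 7: (m_11, d_11) = (m_1, d_1) = (33, 7), so from here the quotients repeat a_1, ..., a_10; the period length is 10.
Hence the expansion of sqrt(1096) is a_0 = 33 followed by the repeating block 9, 2, 3, 1, 15, 1, 3, 2, 9, 66 (period 10).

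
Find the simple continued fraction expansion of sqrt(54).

Write x_i = (sqrt(54) + m_i)/d_i with (m_0, d_0) = (0, 1). a_0 = floor(sqrt(54)) = 7, since 7^2 = 49 <= 54 < 64 = 8^2.
Iterate m_{i+1} = d_i*a_i - m_i, d_{i+1} = (54 - m_{i+1}^2)/d_i, a_{i+1} = floor((a_0 + m_{i+1})/d_{i+1}):
  m_1 = 1*7 - 0 = 7, d_1 = (54 - 7^2)/1 = 5/1 = 5, a_1 = floor((7 + 7)/5) = 2.
  m_2 = 5*2 - 7 = 3, d_2 = (54 - 3^2)/5 = 45/5 = 9, a_2 = floor((7 + 3)/9) = 1.
  m_3 = 9*1 - 3 = 6, d_3 = (54 - 6^2)/9 = 18/9 = 2, a_3 = floor((7 + 6)/2) = 6.
  m_4 = 2*6 - 6 = 6, d_4 = (54 - 6^2)/2 = 18/2 = 9, a_4 = floor((7 + 6)/9) = 1.
  m_5 = 9*1 - 6 = 3, d_5 = (54 - 3^2)/9 = 45/9 = 5, a_5 = floor((7 + 3)/5) = 2.
  m_6 = 5*2 - 3 = 7, d_6 = (54 - 7^2)/5 = 5/5 = 1, a_6 = floor((7 + 7)/1) = 14.
  m_7 = 1*14 - 7 = 7, d_7 = (54 - 7^2)/1 = 5/1 = 5: (m_7, d_7) = (m_1, d_1) = (7, 5), so from here the quotients repeat a_1, ..., a_6; the period length is 6.
Hence the expansion of sqrt(54) is a_0 = 7 followed by the repeating block 2, 1, 6, 1, 2, 14 (period 6).

[7; (2, 1, 6, 1, 2, 14)]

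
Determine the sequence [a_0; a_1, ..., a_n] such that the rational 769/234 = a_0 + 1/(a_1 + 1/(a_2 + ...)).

[3; 3, 2, 33]

Run the Euclidean algorithm on 769 and 234; the successive quotients are the partial quotients a_0, a_1, ... (each step inverts the fractional part left over by the previous one):
  769 = 3*234 + 67, so a_0 = 3.
  234 = 3*67 + 33, so a_1 = 3.
  67 = 2*33 + 1, so a_2 = 2.
  33 = 33*1 + 0, so a_3 = 33.
The remainder reaches 0 after 4 divisions, so the expansion has 4 partial quotients, read off in order.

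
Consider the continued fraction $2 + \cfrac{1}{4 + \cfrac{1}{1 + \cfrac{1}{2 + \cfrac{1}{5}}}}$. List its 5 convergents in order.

2/1, 9/4, 11/5, 31/14, 166/75

Using the convergent recurrence p_i = a_i*p_{i-1} + p_{i-2}, q_i = a_i*q_{i-1} + q_{i-2} with p_{-2}=0, p_{-1}=1, q_{-2}=1, q_{-1}=0:
  i=0: a_0=2, p_0 = 2*1 + 0 = 2, q_0 = 2*0 + 1 = 1.
  i=1: a_1=4, p_1 = 4*2 + 1 = 9, q_1 = 4*1 + 0 = 4.
  i=2: a_2=1, p_2 = 1*9 + 2 = 11, q_2 = 1*4 + 1 = 5.
  i=3: a_3=2, p_3 = 2*11 + 9 = 31, q_3 = 2*5 + 4 = 14.
  i=4: a_4=5, p_4 = 5*31 + 11 = 166, q_4 = 5*14 + 5 = 75.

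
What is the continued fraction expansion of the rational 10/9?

Run the Euclidean algorithm on 10 and 9; the successive quotients are the partial quotients a_0, a_1, ... (each step inverts the fractional part left over by the previous one):
  10 = 1*9 + 1, so a_0 = 1.
  9 = 9*1 + 0, so a_1 = 9.
The remainder reaches 0 after 2 divisions, so the expansion has 2 partial quotients, read off in order.

[1; 9]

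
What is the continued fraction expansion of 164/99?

[1; 1, 1, 1, 10, 3]

Run the Euclidean algorithm on 164 and 99; the successive quotients are the partial quotients a_0, a_1, ... (each step inverts the fractional part left over by the previous one):
  164 = 1*99 + 65, so a_0 = 1.
  99 = 1*65 + 34, so a_1 = 1.
  65 = 1*34 + 31, so a_2 = 1.
  34 = 1*31 + 3, so a_3 = 1.
  31 = 10*3 + 1, so a_4 = 10.
  3 = 3*1 + 0, so a_5 = 3.
The remainder reaches 0 after 6 divisions, so the expansion has 6 partial quotients, read off in order.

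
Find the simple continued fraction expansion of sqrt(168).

[12; (1, 24)]

Write x_i = (sqrt(168) + m_i)/d_i with (m_0, d_0) = (0, 1). a_0 = floor(sqrt(168)) = 12, since 12^2 = 144 <= 168 < 169 = 13^2.
Iterate m_{i+1} = d_i*a_i - m_i, d_{i+1} = (168 - m_{i+1}^2)/d_i, a_{i+1} = floor((a_0 + m_{i+1})/d_{i+1}):
  m_1 = 1*12 - 0 = 12, d_1 = (168 - 12^2)/1 = 24/1 = 24, a_1 = floor((12 + 12)/24) = 1.
  m_2 = 24*1 - 12 = 12, d_2 = (168 - 12^2)/24 = 24/24 = 1, a_2 = floor((12 + 12)/1) = 24.
  m_3 = 1*24 - 12 = 12, d_3 = (168 - 12^2)/1 = 24/1 = 24: (m_3, d_3) = (m_1, d_1) = (12, 24), so from here the quotients repeat a_1, a_2; the period length is 2.
Hence the expansion of sqrt(168) is a_0 = 12 followed by the repeating block 1, 24 (period 2).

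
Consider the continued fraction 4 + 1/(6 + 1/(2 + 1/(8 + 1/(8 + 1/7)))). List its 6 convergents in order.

Using the convergent recurrence p_i = a_i*p_{i-1} + p_{i-2}, q_i = a_i*q_{i-1} + q_{i-2} with p_{-2}=0, p_{-1}=1, q_{-2}=1, q_{-1}=0:
  i=0: a_0=4, p_0 = 4*1 + 0 = 4, q_0 = 4*0 + 1 = 1.
  i=1: a_1=6, p_1 = 6*4 + 1 = 25, q_1 = 6*1 + 0 = 6.
  i=2: a_2=2, p_2 = 2*25 + 4 = 54, q_2 = 2*6 + 1 = 13.
  i=3: a_3=8, p_3 = 8*54 + 25 = 457, q_3 = 8*13 + 6 = 110.
  i=4: a_4=8, p_4 = 8*457 + 54 = 3710, q_4 = 8*110 + 13 = 893.
  i=5: a_5=7, p_5 = 7*3710 + 457 = 26427, q_5 = 7*893 + 110 = 6361.

4/1, 25/6, 54/13, 457/110, 3710/893, 26427/6361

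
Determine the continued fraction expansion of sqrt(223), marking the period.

Write x_i = (sqrt(223) + m_i)/d_i with (m_0, d_0) = (0, 1). a_0 = floor(sqrt(223)) = 14, since 14^2 = 196 <= 223 < 225 = 15^2.
Iterate m_{i+1} = d_i*a_i - m_i, d_{i+1} = (223 - m_{i+1}^2)/d_i, a_{i+1} = floor((a_0 + m_{i+1})/d_{i+1}):
  m_1 = 1*14 - 0 = 14, d_1 = (223 - 14^2)/1 = 27/1 = 27, a_1 = floor((14 + 14)/27) = 1.
  m_2 = 27*1 - 14 = 13, d_2 = (223 - 13^2)/27 = 54/27 = 2, a_2 = floor((14 + 13)/2) = 13.
  m_3 = 2*13 - 13 = 13, d_3 = (223 - 13^2)/2 = 54/2 = 27, a_3 = floor((14 + 13)/27) = 1.
  m_4 = 27*1 - 13 = 14, d_4 = (223 - 14^2)/27 = 27/27 = 1, a_4 = floor((14 + 14)/1) = 28.
  m_5 = 1*28 - 14 = 14, d_5 = (223 - 14^2)/1 = 27/1 = 27: (m_5, d_5) = (m_1, d_1) = (14, 27), so from here the quotients repeat a_1, ..., a_4; the period length is 4.
Hence the expansion of sqrt(223) is a_0 = 14 followed by the repeating block 1, 13, 1, 28 (period 4).

[14; (1, 13, 1, 28)]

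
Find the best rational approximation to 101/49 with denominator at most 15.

31/15

Expand x = 101/49 as a continued fraction with the Euclidean algorithm:
  101 = 2*49 + 3, so a_0 = 2.
  49 = 16*3 + 1, so a_1 = 16.
  3 = 3*1 + 0, so a_2 = 3.
so x = [2; 16, 3].
Convergents (p_i = a_i*p_{i-1} + p_{i-2}, q_i = a_i*q_{i-1} + q_{i-2} with p_{-2}=0, p_{-1}=1, q_{-2}=1, q_{-1}=0), until the denominator exceeds 15:
  i=0: a_0=2, p_0 = 2*1 + 0 = 2, q_0 = 2*0 + 1 = 1.
  i=1: a_1=16, p_1 = 16*2 + 1 = 33, q_1 = 16*1 + 0 = 16.
q_1 = 16 > 15, so the last convergent with denominator <= 15 is p_0/q_0 = 2/1.
The closest fraction with denominator <= 15 is either p_0/q_0 or the intermediate fraction (k*p_0 + p_{-1})/(k*q_0 + q_{-1}) with the largest k >= 1 whose denominator stays <= 15; these approach x as k grows, and every other convergent or intermediate fraction in range is farther away.
Largest k: floor((15 - q_{-1})/q_0) = floor((15 - 0)/1) = 15 (using the seeds p_{-1} = 1, q_{-1} = 0).
That gives (15*2 + 1)/(15*1 + 0) = 31/15.
Compare the errors: |x - 2/1| = |101*1 - 2*49|/(49*1) = 3/49, and |x - 31/15| = |101*15 - 31*49|/(49*15) = 4/735.
Cross-multiplying, 4*49 = 196 < 2205 = 3*735, so 4/735 is smaller: the intermediate fraction 31/15 is closer to x than 2/1.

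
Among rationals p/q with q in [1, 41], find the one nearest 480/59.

301/37

Expand x = 480/59 as a continued fraction with the Euclidean algorithm:
  480 = 8*59 + 8, so a_0 = 8.
  59 = 7*8 + 3, so a_1 = 7.
  8 = 2*3 + 2, so a_2 = 2.
  3 = 1*2 + 1, so a_3 = 1.
  2 = 2*1 + 0, so a_4 = 2.
so x = [8; 7, 2, 1, 2].
Convergents (p_i = a_i*p_{i-1} + p_{i-2}, q_i = a_i*q_{i-1} + q_{i-2} with p_{-2}=0, p_{-1}=1, q_{-2}=1, q_{-1}=0), until the denominator exceeds 41:
  i=0: a_0=8, p_0 = 8*1 + 0 = 8, q_0 = 8*0 + 1 = 1.
  i=1: a_1=7, p_1 = 7*8 + 1 = 57, q_1 = 7*1 + 0 = 7.
  i=2: a_2=2, p_2 = 2*57 + 8 = 122, q_2 = 2*7 + 1 = 15.
  i=3: a_3=1, p_3 = 1*122 + 57 = 179, q_3 = 1*15 + 7 = 22.
  i=4: a_4=2, p_4 = 2*179 + 122 = 480, q_4 = 2*22 + 15 = 59.
q_4 = 59 > 41, so the last convergent with denominator <= 41 is p_3/q_3 = 179/22.
The closest fraction with denominator <= 41 is either p_3/q_3 or the intermediate fraction (k*p_3 + p_2)/(k*q_3 + q_2) with the largest k >= 1 whose denominator stays <= 41; these approach x as k grows, and every other convergent or intermediate fraction in range is farther away.
Largest k: floor((41 - q_2)/q_3) = floor((41 - 15)/22) = 1.
That gives (1*179 + 122)/(1*22 + 15) = 301/37.
Compare the errors: |x - 179/22| = |480*22 - 179*59|/(59*22) = 1/1298, and |x - 301/37| = |480*37 - 301*59|/(59*37) = 1/2183.
Cross-multiplying, 1*1298 = 1298 < 2183 = 1*2183, so 1/2183 is smaller: the intermediate fraction 301/37 is closer to x than 179/22.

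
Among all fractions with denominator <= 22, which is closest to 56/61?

11/12

Expand x = 56/61 as a continued fraction with the Euclidean algorithm:
  56 = 0*61 + 56, so a_0 = 0.
  61 = 1*56 + 5, so a_1 = 1.
  56 = 11*5 + 1, so a_2 = 11.
  5 = 5*1 + 0, so a_3 = 5.
so x = [0; 1, 11, 5].
Convergents (p_i = a_i*p_{i-1} + p_{i-2}, q_i = a_i*q_{i-1} + q_{i-2} with p_{-2}=0, p_{-1}=1, q_{-2}=1, q_{-1}=0), until the denominator exceeds 22:
  i=0: a_0=0, p_0 = 0*1 + 0 = 0, q_0 = 0*0 + 1 = 1.
  i=1: a_1=1, p_1 = 1*0 + 1 = 1, q_1 = 1*1 + 0 = 1.
  i=2: a_2=11, p_2 = 11*1 + 0 = 11, q_2 = 11*1 + 1 = 12.
  i=3: a_3=5, p_3 = 5*11 + 1 = 56, q_3 = 5*12 + 1 = 61.
q_3 = 61 > 22, so the last convergent with denominator <= 22 is p_2/q_2 = 11/12.
The closest fraction with denominator <= 22 is either p_2/q_2 or the intermediate fraction (k*p_2 + p_1)/(k*q_2 + q_1) with the largest k >= 1 whose denominator stays <= 22; these approach x as k grows, and every other convergent or intermediate fraction in range is farther away.
Largest k: floor((22 - q_1)/q_2) = floor((22 - 1)/12) = 1.
That gives (1*11 + 1)/(1*12 + 1) = 12/13.
Compare the errors: |x - 11/12| = |56*12 - 11*61|/(61*12) = 1/732, and |x - 12/13| = |56*13 - 12*61|/(61*13) = 4/793.
Cross-multiplying, 1*793 = 793 < 2928 = 4*732, so 1/732 is smaller: the convergent 11/12 is closer to x than 12/13.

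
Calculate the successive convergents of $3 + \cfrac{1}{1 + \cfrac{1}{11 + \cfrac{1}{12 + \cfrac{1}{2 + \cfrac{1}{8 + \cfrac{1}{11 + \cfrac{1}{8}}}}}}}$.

3/1, 4/1, 47/12, 568/145, 1183/302, 10032/2561, 111535/28473, 902312/230345

Using the convergent recurrence p_i = a_i*p_{i-1} + p_{i-2}, q_i = a_i*q_{i-1} + q_{i-2} with p_{-2}=0, p_{-1}=1, q_{-2}=1, q_{-1}=0:
  i=0: a_0=3, p_0 = 3*1 + 0 = 3, q_0 = 3*0 + 1 = 1.
  i=1: a_1=1, p_1 = 1*3 + 1 = 4, q_1 = 1*1 + 0 = 1.
  i=2: a_2=11, p_2 = 11*4 + 3 = 47, q_2 = 11*1 + 1 = 12.
  i=3: a_3=12, p_3 = 12*47 + 4 = 568, q_3 = 12*12 + 1 = 145.
  i=4: a_4=2, p_4 = 2*568 + 47 = 1183, q_4 = 2*145 + 12 = 302.
  i=5: a_5=8, p_5 = 8*1183 + 568 = 10032, q_5 = 8*302 + 145 = 2561.
  i=6: a_6=11, p_6 = 11*10032 + 1183 = 111535, q_6 = 11*2561 + 302 = 28473.
  i=7: a_7=8, p_7 = 8*111535 + 10032 = 902312, q_7 = 8*28473 + 2561 = 230345.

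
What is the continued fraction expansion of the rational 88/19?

Run the Euclidean algorithm on 88 and 19; the successive quotients are the partial quotients a_0, a_1, ... (each step inverts the fractional part left over by the previous one):
  88 = 4*19 + 12, so a_0 = 4.
  19 = 1*12 + 7, so a_1 = 1.
  12 = 1*7 + 5, so a_2 = 1.
  7 = 1*5 + 2, so a_3 = 1.
  5 = 2*2 + 1, so a_4 = 2.
  2 = 2*1 + 0, so a_5 = 2.
The remainder reaches 0 after 6 divisions, so the expansion has 6 partial quotients, read off in order.

[4; 1, 1, 1, 2, 2]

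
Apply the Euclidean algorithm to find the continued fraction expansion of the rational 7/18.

[0; 2, 1, 1, 3]

Run the Euclidean algorithm on 7 and 18; the successive quotients are the partial quotients a_0, a_1, ... (each step inverts the fractional part left over by the previous one):
  7 = 0*18 + 7, so a_0 = 0.
  18 = 2*7 + 4, so a_1 = 2.
  7 = 1*4 + 3, so a_2 = 1.
  4 = 1*3 + 1, so a_3 = 1.
  3 = 3*1 + 0, so a_4 = 3.
The remainder reaches 0 after 5 divisions, so the expansion has 5 partial quotients, read off in order.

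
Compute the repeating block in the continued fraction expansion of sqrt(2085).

Write x_i = (sqrt(2085) + m_i)/d_i with (m_0, d_0) = (0, 1). a_0 = floor(sqrt(2085)) = 45, since 45^2 = 2025 <= 2085 < 2116 = 46^2.
Iterate m_{i+1} = d_i*a_i - m_i, d_{i+1} = (2085 - m_{i+1}^2)/d_i, a_{i+1} = floor((a_0 + m_{i+1})/d_{i+1}):
  m_1 = 1*45 - 0 = 45, d_1 = (2085 - 45^2)/1 = 60/1 = 60, a_1 = floor((45 + 45)/60) = 1.
  m_2 = 60*1 - 45 = 15, d_2 = (2085 - 15^2)/60 = 1860/60 = 31, a_2 = floor((45 + 15)/31) = 1.
  m_3 = 31*1 - 15 = 16, d_3 = (2085 - 16^2)/31 = 1829/31 = 59, a_3 = floor((45 + 16)/59) = 1.
  m_4 = 59*1 - 16 = 43, d_4 = (2085 - 43^2)/59 = 236/59 = 4, a_4 = floor((45 + 43)/4) = 22.
  m_5 = 4*22 - 43 = 45, d_5 = (2085 - 45^2)/4 = 60/4 = 15, a_5 = floor((45 + 45)/15) = 6.
  m_6 = 15*6 - 45 = 45, d_6 = (2085 - 45^2)/15 = 60/15 = 4, a_6 = floor((45 + 45)/4) = 22.
  m_7 = 4*22 - 45 = 43, d_7 = (2085 - 43^2)/4 = 236/4 = 59, a_7 = floor((45 + 43)/59) = 1.
  m_8 = 59*1 - 43 = 16, d_8 = (2085 - 16^2)/59 = 1829/59 = 31, a_8 = floor((45 + 16)/31) = 1.
  m_9 = 31*1 - 16 = 15, d_9 = (2085 - 15^2)/31 = 1860/31 = 60, a_9 = floor((45 + 15)/60) = 1.
  m_10 = 60*1 - 15 = 45, d_10 = (2085 - 45^2)/60 = 60/60 = 1, a_10 = floor((45 + 45)/1) = 90.
  m_11 = 1*90 - 45 = 45, d_11 = (2085 - 45^2)/1 = 60/1 = 60: (m_11, d_11) = (m_1, d_1) = (45, 60), so from here the quotients repeat a_1, ..., a_10; the period length is 10.
Hence the expansion of sqrt(2085) is a_0 = 45 followed by the repeating block 1, 1, 1, 22, 6, 22, 1, 1, 1, 90 (period 10).

[45; (1, 1, 1, 22, 6, 22, 1, 1, 1, 90)]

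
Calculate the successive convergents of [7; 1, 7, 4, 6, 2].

Using the convergent recurrence p_i = a_i*p_{i-1} + p_{i-2}, q_i = a_i*q_{i-1} + q_{i-2} with p_{-2}=0, p_{-1}=1, q_{-2}=1, q_{-1}=0:
  i=0: a_0=7, p_0 = 7*1 + 0 = 7, q_0 = 7*0 + 1 = 1.
  i=1: a_1=1, p_1 = 1*7 + 1 = 8, q_1 = 1*1 + 0 = 1.
  i=2: a_2=7, p_2 = 7*8 + 7 = 63, q_2 = 7*1 + 1 = 8.
  i=3: a_3=4, p_3 = 4*63 + 8 = 260, q_3 = 4*8 + 1 = 33.
  i=4: a_4=6, p_4 = 6*260 + 63 = 1623, q_4 = 6*33 + 8 = 206.
  i=5: a_5=2, p_5 = 2*1623 + 260 = 3506, q_5 = 2*206 + 33 = 445.

7/1, 8/1, 63/8, 260/33, 1623/206, 3506/445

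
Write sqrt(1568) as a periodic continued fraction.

Write x_i = (sqrt(1568) + m_i)/d_i with (m_0, d_0) = (0, 1). a_0 = floor(sqrt(1568)) = 39, since 39^2 = 1521 <= 1568 < 1600 = 40^2.
Iterate m_{i+1} = d_i*a_i - m_i, d_{i+1} = (1568 - m_{i+1}^2)/d_i, a_{i+1} = floor((a_0 + m_{i+1})/d_{i+1}):
  m_1 = 1*39 - 0 = 39, d_1 = (1568 - 39^2)/1 = 47/1 = 47, a_1 = floor((39 + 39)/47) = 1.
  m_2 = 47*1 - 39 = 8, d_2 = (1568 - 8^2)/47 = 1504/47 = 32, a_2 = floor((39 + 8)/32) = 1.
  m_3 = 32*1 - 8 = 24, d_3 = (1568 - 24^2)/32 = 992/32 = 31, a_3 = floor((39 + 24)/31) = 2.
  m_4 = 31*2 - 24 = 38, d_4 = (1568 - 38^2)/31 = 124/31 = 4, a_4 = floor((39 + 38)/4) = 19.
  m_5 = 4*19 - 38 = 38, d_5 = (1568 - 38^2)/4 = 124/4 = 31, a_5 = floor((39 + 38)/31) = 2.
  m_6 = 31*2 - 38 = 24, d_6 = (1568 - 24^2)/31 = 992/31 = 32, a_6 = floor((39 + 24)/32) = 1.
  m_7 = 32*1 - 24 = 8, d_7 = (1568 - 8^2)/32 = 1504/32 = 47, a_7 = floor((39 + 8)/47) = 1.
  m_8 = 47*1 - 8 = 39, d_8 = (1568 - 39^2)/47 = 47/47 = 1, a_8 = floor((39 + 39)/1) = 78.
  m_9 = 1*78 - 39 = 39, d_9 = (1568 - 39^2)/1 = 47/1 = 47: (m_9, d_9) = (m_1, d_1) = (39, 47), so from here the quotients repeat a_1, ..., a_8; the period length is 8.
Hence the expansion of sqrt(1568) is a_0 = 39 followed by the repeating block 1, 1, 2, 19, 2, 1, 1, 78 (period 8).

[39; (1, 1, 2, 19, 2, 1, 1, 78)]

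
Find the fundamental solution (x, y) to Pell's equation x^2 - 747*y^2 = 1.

First expand sqrt(747) as a continued fraction. With x_i = (sqrt(747) + m_i)/d_i and (m_0, d_0) = (0, 1): a_0 = floor(sqrt(747)) = 27, since 27^2 = 729 <= 747 < 784 = 28^2.
Iterate m_{i+1} = d_i*a_i - m_i, d_{i+1} = (747 - m_{i+1}^2)/d_i, a_{i+1} = floor((a_0 + m_{i+1})/d_{i+1}):
  m_1 = 1*27 - 0 = 27, d_1 = (747 - 27^2)/1 = 18/1 = 18, a_1 = floor((27 + 27)/18) = 3.
  m_2 = 18*3 - 27 = 27, d_2 = (747 - 27^2)/18 = 18/18 = 1, a_2 = floor((27 + 27)/1) = 54.
  m_3 = 1*54 - 27 = 27, d_3 = (747 - 27^2)/1 = 18/1 = 18: (m_3, d_3) = (m_1, d_1) = (27, 18), so from here the quotients repeat a_1, a_2; the period length is 2.
So sqrt(747) = [27; (3, 54)] with period length k = 2.
k is even, so the fundamental solution of x^2 - 747y^2 = 1 is (p_{k-1}, q_{k-1}) = (p_1, q_1); compute convergents through index 1.
Convergents (p_i = a_i*p_{i-1} + p_{i-2}, q_i = a_i*q_{i-1} + q_{i-2} with p_{-2}=0, p_{-1}=1, q_{-2}=1, q_{-1}=0):
  i=0: a_0=27, p_0 = 27*1 + 0 = 27, q_0 = 27*0 + 1 = 1.
  i=1: a_1=3, p_1 = 3*27 + 1 = 82, q_1 = 3*1 + 0 = 3.
Check: 82^2 - 747*3^2 = 6724 - 6723 = 1, so (x, y) = (82, 3) solves the equation, and by the theorem it is the least positive solution.

(x, y) = (82, 3)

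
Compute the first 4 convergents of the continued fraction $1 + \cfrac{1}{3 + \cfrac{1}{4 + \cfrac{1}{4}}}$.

1/1, 4/3, 17/13, 72/55

Using the convergent recurrence p_i = a_i*p_{i-1} + p_{i-2}, q_i = a_i*q_{i-1} + q_{i-2} with p_{-2}=0, p_{-1}=1, q_{-2}=1, q_{-1}=0:
  i=0: a_0=1, p_0 = 1*1 + 0 = 1, q_0 = 1*0 + 1 = 1.
  i=1: a_1=3, p_1 = 3*1 + 1 = 4, q_1 = 3*1 + 0 = 3.
  i=2: a_2=4, p_2 = 4*4 + 1 = 17, q_2 = 4*3 + 1 = 13.
  i=3: a_3=4, p_3 = 4*17 + 4 = 72, q_3 = 4*13 + 3 = 55.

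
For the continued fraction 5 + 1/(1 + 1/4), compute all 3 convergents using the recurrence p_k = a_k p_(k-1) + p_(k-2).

5/1, 6/1, 29/5

Using the convergent recurrence p_i = a_i*p_{i-1} + p_{i-2}, q_i = a_i*q_{i-1} + q_{i-2} with p_{-2}=0, p_{-1}=1, q_{-2}=1, q_{-1}=0:
  i=0: a_0=5, p_0 = 5*1 + 0 = 5, q_0 = 5*0 + 1 = 1.
  i=1: a_1=1, p_1 = 1*5 + 1 = 6, q_1 = 1*1 + 0 = 1.
  i=2: a_2=4, p_2 = 4*6 + 5 = 29, q_2 = 4*1 + 1 = 5.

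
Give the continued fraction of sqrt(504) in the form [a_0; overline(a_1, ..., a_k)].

Write x_i = (sqrt(504) + m_i)/d_i with (m_0, d_0) = (0, 1). a_0 = floor(sqrt(504)) = 22, since 22^2 = 484 <= 504 < 529 = 23^2.
Iterate m_{i+1} = d_i*a_i - m_i, d_{i+1} = (504 - m_{i+1}^2)/d_i, a_{i+1} = floor((a_0 + m_{i+1})/d_{i+1}):
  m_1 = 1*22 - 0 = 22, d_1 = (504 - 22^2)/1 = 20/1 = 20, a_1 = floor((22 + 22)/20) = 2.
  m_2 = 20*2 - 22 = 18, d_2 = (504 - 18^2)/20 = 180/20 = 9, a_2 = floor((22 + 18)/9) = 4.
  m_3 = 9*4 - 18 = 18, d_3 = (504 - 18^2)/9 = 180/9 = 20, a_3 = floor((22 + 18)/20) = 2.
  m_4 = 20*2 - 18 = 22, d_4 = (504 - 22^2)/20 = 20/20 = 1, a_4 = floor((22 + 22)/1) = 44.
  m_5 = 1*44 - 22 = 22, d_5 = (504 - 22^2)/1 = 20/1 = 20: (m_5, d_5) = (m_1, d_1) = (22, 20), so from here the quotients repeat a_1, ..., a_4; the period length is 4.
Hence the expansion of sqrt(504) is a_0 = 22 followed by the repeating block 2, 4, 2, 44 (period 4).

[22; overline(2, 4, 2, 44)]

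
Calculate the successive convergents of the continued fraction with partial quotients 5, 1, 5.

Using the convergent recurrence p_i = a_i*p_{i-1} + p_{i-2}, q_i = a_i*q_{i-1} + q_{i-2} with p_{-2}=0, p_{-1}=1, q_{-2}=1, q_{-1}=0:
  i=0: a_0=5, p_0 = 5*1 + 0 = 5, q_0 = 5*0 + 1 = 1.
  i=1: a_1=1, p_1 = 1*5 + 1 = 6, q_1 = 1*1 + 0 = 1.
  i=2: a_2=5, p_2 = 5*6 + 5 = 35, q_2 = 5*1 + 1 = 6.

5/1, 6/1, 35/6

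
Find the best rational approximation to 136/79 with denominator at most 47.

74/43

Expand x = 136/79 as a continued fraction with the Euclidean algorithm:
  136 = 1*79 + 57, so a_0 = 1.
  79 = 1*57 + 22, so a_1 = 1.
  57 = 2*22 + 13, so a_2 = 2.
  22 = 1*13 + 9, so a_3 = 1.
  13 = 1*9 + 4, so a_4 = 1.
  9 = 2*4 + 1, so a_5 = 2.
  4 = 4*1 + 0, so a_6 = 4.
so x = [1; 1, 2, 1, 1, 2, 4].
Convergents (p_i = a_i*p_{i-1} + p_{i-2}, q_i = a_i*q_{i-1} + q_{i-2} with p_{-2}=0, p_{-1}=1, q_{-2}=1, q_{-1}=0), until the denominator exceeds 47:
  i=0: a_0=1, p_0 = 1*1 + 0 = 1, q_0 = 1*0 + 1 = 1.
  i=1: a_1=1, p_1 = 1*1 + 1 = 2, q_1 = 1*1 + 0 = 1.
  i=2: a_2=2, p_2 = 2*2 + 1 = 5, q_2 = 2*1 + 1 = 3.
  i=3: a_3=1, p_3 = 1*5 + 2 = 7, q_3 = 1*3 + 1 = 4.
  i=4: a_4=1, p_4 = 1*7 + 5 = 12, q_4 = 1*4 + 3 = 7.
  i=5: a_5=2, p_5 = 2*12 + 7 = 31, q_5 = 2*7 + 4 = 18.
  i=6: a_6=4, p_6 = 4*31 + 12 = 136, q_6 = 4*18 + 7 = 79.
q_6 = 79 > 47, so the last convergent with denominator <= 47 is p_5/q_5 = 31/18.
The closest fraction with denominator <= 47 is either p_5/q_5 or the intermediate fraction (k*p_5 + p_4)/(k*q_5 + q_4) with the largest k >= 1 whose denominator stays <= 47; these approach x as k grows, and every other convergent or intermediate fraction in range is farther away.
Largest k: floor((47 - q_4)/q_5) = floor((47 - 7)/18) = 2.
That gives (2*31 + 12)/(2*18 + 7) = 74/43.
Compare the errors: |x - 31/18| = |136*18 - 31*79|/(79*18) = 1/1422, and |x - 74/43| = |136*43 - 74*79|/(79*43) = 2/3397.
Cross-multiplying, 2*1422 = 2844 < 3397 = 1*3397, so 2/3397 is smaller: the intermediate fraction 74/43 is closer to x than 31/18.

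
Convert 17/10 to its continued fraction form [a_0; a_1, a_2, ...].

[1; 1, 2, 3]

Run the Euclidean algorithm on 17 and 10; the successive quotients are the partial quotients a_0, a_1, ... (each step inverts the fractional part left over by the previous one):
  17 = 1*10 + 7, so a_0 = 1.
  10 = 1*7 + 3, so a_1 = 1.
  7 = 2*3 + 1, so a_2 = 2.
  3 = 3*1 + 0, so a_3 = 3.
The remainder reaches 0 after 4 divisions, so the expansion has 4 partial quotients, read off in order.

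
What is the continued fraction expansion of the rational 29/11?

Run the Euclidean algorithm on 29 and 11; the successive quotients are the partial quotients a_0, a_1, ... (each step inverts the fractional part left over by the previous one):
  29 = 2*11 + 7, so a_0 = 2.
  11 = 1*7 + 4, so a_1 = 1.
  7 = 1*4 + 3, so a_2 = 1.
  4 = 1*3 + 1, so a_3 = 1.
  3 = 3*1 + 0, so a_4 = 3.
The remainder reaches 0 after 5 divisions, so the expansion has 5 partial quotients, read off in order.

[2; 1, 1, 1, 3]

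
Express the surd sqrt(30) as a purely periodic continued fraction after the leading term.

Write x_i = (sqrt(30) + m_i)/d_i with (m_0, d_0) = (0, 1). a_0 = floor(sqrt(30)) = 5, since 5^2 = 25 <= 30 < 36 = 6^2.
Iterate m_{i+1} = d_i*a_i - m_i, d_{i+1} = (30 - m_{i+1}^2)/d_i, a_{i+1} = floor((a_0 + m_{i+1})/d_{i+1}):
  m_1 = 1*5 - 0 = 5, d_1 = (30 - 5^2)/1 = 5/1 = 5, a_1 = floor((5 + 5)/5) = 2.
  m_2 = 5*2 - 5 = 5, d_2 = (30 - 5^2)/5 = 5/5 = 1, a_2 = floor((5 + 5)/1) = 10.
  m_3 = 1*10 - 5 = 5, d_3 = (30 - 5^2)/1 = 5/1 = 5: (m_3, d_3) = (m_1, d_1) = (5, 5), so from here the quotients repeat a_1, a_2; the period length is 2.
Hence the expansion of sqrt(30) is a_0 = 5 followed by the repeating block 2, 10 (period 2).

[5; (2, 10)]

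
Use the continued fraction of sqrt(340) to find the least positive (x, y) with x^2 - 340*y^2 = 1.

First expand sqrt(340) as a continued fraction. With x_i = (sqrt(340) + m_i)/d_i and (m_0, d_0) = (0, 1): a_0 = floor(sqrt(340)) = 18, since 18^2 = 324 <= 340 < 361 = 19^2.
Iterate m_{i+1} = d_i*a_i - m_i, d_{i+1} = (340 - m_{i+1}^2)/d_i, a_{i+1} = floor((a_0 + m_{i+1})/d_{i+1}):
  m_1 = 1*18 - 0 = 18, d_1 = (340 - 18^2)/1 = 16/1 = 16, a_1 = floor((18 + 18)/16) = 2.
  m_2 = 16*2 - 18 = 14, d_2 = (340 - 14^2)/16 = 144/16 = 9, a_2 = floor((18 + 14)/9) = 3.
  m_3 = 9*3 - 14 = 13, d_3 = (340 - 13^2)/9 = 171/9 = 19, a_3 = floor((18 + 13)/19) = 1.
  m_4 = 19*1 - 13 = 6, d_4 = (340 - 6^2)/19 = 304/19 = 16, a_4 = floor((18 + 6)/16) = 1.
  m_5 = 16*1 - 6 = 10, d_5 = (340 - 10^2)/16 = 240/16 = 15, a_5 = floor((18 + 10)/15) = 1.
  m_6 = 15*1 - 10 = 5, d_6 = (340 - 5^2)/15 = 315/15 = 21, a_6 = floor((18 + 5)/21) = 1.
  m_7 = 21*1 - 5 = 16, d_7 = (340 - 16^2)/21 = 84/21 = 4, a_7 = floor((18 + 16)/4) = 8.
  m_8 = 4*8 - 16 = 16, d_8 = (340 - 16^2)/4 = 84/4 = 21, a_8 = floor((18 + 16)/21) = 1.
  m_9 = 21*1 - 16 = 5, d_9 = (340 - 5^2)/21 = 315/21 = 15, a_9 = floor((18 + 5)/15) = 1.
  m_10 = 15*1 - 5 = 10, d_10 = (340 - 10^2)/15 = 240/15 = 16, a_10 = floor((18 + 10)/16) = 1.
  m_11 = 16*1 - 10 = 6, d_11 = (340 - 6^2)/16 = 304/16 = 19, a_11 = floor((18 + 6)/19) = 1.
  m_12 = 19*1 - 6 = 13, d_12 = (340 - 13^2)/19 = 171/19 = 9, a_12 = floor((18 + 13)/9) = 3.
  m_13 = 9*3 - 13 = 14, d_13 = (340 - 14^2)/9 = 144/9 = 16, a_13 = floor((18 + 14)/16) = 2.
  m_14 = 16*2 - 14 = 18, d_14 = (340 - 18^2)/16 = 16/16 = 1, a_14 = floor((18 + 18)/1) = 36.
  m_15 = 1*36 - 18 = 18, d_15 = (340 - 18^2)/1 = 16/1 = 16: (m_15, d_15) = (m_1, d_1) = (18, 16), so from here the quotients repeat a_1, ..., a_14; the period length is 14.
So sqrt(340) = [18; (2, 3, 1, 1, 1, 1, 8, 1, 1, 1, 1, 3, 2, 36)] with period length k = 14.
k is even, so the fundamental solution of x^2 - 340y^2 = 1 is (p_{k-1}, q_{k-1}) = (p_13, q_13); compute convergents through index 13.
Convergents (p_i = a_i*p_{i-1} + p_{i-2}, q_i = a_i*q_{i-1} + q_{i-2} with p_{-2}=0, p_{-1}=1, q_{-2}=1, q_{-1}=0):
  i=0: a_0=18, p_0 = 18*1 + 0 = 18, q_0 = 18*0 + 1 = 1.
  i=1: a_1=2, p_1 = 2*18 + 1 = 37, q_1 = 2*1 + 0 = 2.
  i=2: a_2=3, p_2 = 3*37 + 18 = 129, q_2 = 3*2 + 1 = 7.
  i=3: a_3=1, p_3 = 1*129 + 37 = 166, q_3 = 1*7 + 2 = 9.
  i=4: a_4=1, p_4 = 1*166 + 129 = 295, q_4 = 1*9 + 7 = 16.
  i=5: a_5=1, p_5 = 1*295 + 166 = 461, q_5 = 1*16 + 9 = 25.
  i=6: a_6=1, p_6 = 1*461 + 295 = 756, q_6 = 1*25 + 16 = 41.
  i=7: a_7=8, p_7 = 8*756 + 461 = 6509, q_7 = 8*41 + 25 = 353.
  i=8: a_8=1, p_8 = 1*6509 + 756 = 7265, q_8 = 1*353 + 41 = 394.
  i=9: a_9=1, p_9 = 1*7265 + 6509 = 13774, q_9 = 1*394 + 353 = 747.
  i=10: a_10=1, p_10 = 1*13774 + 7265 = 21039, q_10 = 1*747 + 394 = 1141.
  i=11: a_11=1, p_11 = 1*21039 + 13774 = 34813, q_11 = 1*1141 + 747 = 1888.
  i=12: a_12=3, p_12 = 3*34813 + 21039 = 125478, q_12 = 3*1888 + 1141 = 6805.
  i=13: a_13=2, p_13 = 2*125478 + 34813 = 285769, q_13 = 2*6805 + 1888 = 15498.
Check: 285769^2 - 340*15498^2 = 81663921361 - 81663921360 = 1, so (x, y) = (285769, 15498) solves the equation, and by the theorem it is the least positive solution.

(x, y) = (285769, 15498)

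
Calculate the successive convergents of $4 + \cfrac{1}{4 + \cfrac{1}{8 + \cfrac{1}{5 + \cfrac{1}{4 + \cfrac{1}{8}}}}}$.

Using the convergent recurrence p_i = a_i*p_{i-1} + p_{i-2}, q_i = a_i*q_{i-1} + q_{i-2} with p_{-2}=0, p_{-1}=1, q_{-2}=1, q_{-1}=0:
  i=0: a_0=4, p_0 = 4*1 + 0 = 4, q_0 = 4*0 + 1 = 1.
  i=1: a_1=4, p_1 = 4*4 + 1 = 17, q_1 = 4*1 + 0 = 4.
  i=2: a_2=8, p_2 = 8*17 + 4 = 140, q_2 = 8*4 + 1 = 33.
  i=3: a_3=5, p_3 = 5*140 + 17 = 717, q_3 = 5*33 + 4 = 169.
  i=4: a_4=4, p_4 = 4*717 + 140 = 3008, q_4 = 4*169 + 33 = 709.
  i=5: a_5=8, p_5 = 8*3008 + 717 = 24781, q_5 = 8*709 + 169 = 5841.

4/1, 17/4, 140/33, 717/169, 3008/709, 24781/5841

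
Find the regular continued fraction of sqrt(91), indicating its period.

Write x_i = (sqrt(91) + m_i)/d_i with (m_0, d_0) = (0, 1). a_0 = floor(sqrt(91)) = 9, since 9^2 = 81 <= 91 < 100 = 10^2.
Iterate m_{i+1} = d_i*a_i - m_i, d_{i+1} = (91 - m_{i+1}^2)/d_i, a_{i+1} = floor((a_0 + m_{i+1})/d_{i+1}):
  m_1 = 1*9 - 0 = 9, d_1 = (91 - 9^2)/1 = 10/1 = 10, a_1 = floor((9 + 9)/10) = 1.
  m_2 = 10*1 - 9 = 1, d_2 = (91 - 1^2)/10 = 90/10 = 9, a_2 = floor((9 + 1)/9) = 1.
  m_3 = 9*1 - 1 = 8, d_3 = (91 - 8^2)/9 = 27/9 = 3, a_3 = floor((9 + 8)/3) = 5.
  m_4 = 3*5 - 8 = 7, d_4 = (91 - 7^2)/3 = 42/3 = 14, a_4 = floor((9 + 7)/14) = 1.
  m_5 = 14*1 - 7 = 7, d_5 = (91 - 7^2)/14 = 42/14 = 3, a_5 = floor((9 + 7)/3) = 5.
  m_6 = 3*5 - 7 = 8, d_6 = (91 - 8^2)/3 = 27/3 = 9, a_6 = floor((9 + 8)/9) = 1.
  m_7 = 9*1 - 8 = 1, d_7 = (91 - 1^2)/9 = 90/9 = 10, a_7 = floor((9 + 1)/10) = 1.
  m_8 = 10*1 - 1 = 9, d_8 = (91 - 9^2)/10 = 10/10 = 1, a_8 = floor((9 + 9)/1) = 18.
  m_9 = 1*18 - 9 = 9, d_9 = (91 - 9^2)/1 = 10/1 = 10: (m_9, d_9) = (m_1, d_1) = (9, 10), so from here the quotients repeat a_1, ..., a_8; the period length is 8.
Hence the expansion of sqrt(91) is a_0 = 9 followed by the repeating block 1, 1, 5, 1, 5, 1, 1, 18 (period 8).

[9; (1, 1, 5, 1, 5, 1, 1, 18)]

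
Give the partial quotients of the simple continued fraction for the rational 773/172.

[4; 2, 42, 2]

Run the Euclidean algorithm on 773 and 172; the successive quotients are the partial quotients a_0, a_1, ... (each step inverts the fractional part left over by the previous one):
  773 = 4*172 + 85, so a_0 = 4.
  172 = 2*85 + 2, so a_1 = 2.
  85 = 42*2 + 1, so a_2 = 42.
  2 = 2*1 + 0, so a_3 = 2.
The remainder reaches 0 after 4 divisions, so the expansion has 4 partial quotients, read off in order.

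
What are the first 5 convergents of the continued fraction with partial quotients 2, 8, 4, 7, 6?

Using the convergent recurrence p_i = a_i*p_{i-1} + p_{i-2}, q_i = a_i*q_{i-1} + q_{i-2} with p_{-2}=0, p_{-1}=1, q_{-2}=1, q_{-1}=0:
  i=0: a_0=2, p_0 = 2*1 + 0 = 2, q_0 = 2*0 + 1 = 1.
  i=1: a_1=8, p_1 = 8*2 + 1 = 17, q_1 = 8*1 + 0 = 8.
  i=2: a_2=4, p_2 = 4*17 + 2 = 70, q_2 = 4*8 + 1 = 33.
  i=3: a_3=7, p_3 = 7*70 + 17 = 507, q_3 = 7*33 + 8 = 239.
  i=4: a_4=6, p_4 = 6*507 + 70 = 3112, q_4 = 6*239 + 33 = 1467.

2/1, 17/8, 70/33, 507/239, 3112/1467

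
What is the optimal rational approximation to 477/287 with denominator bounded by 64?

103/62

Expand x = 477/287 as a continued fraction with the Euclidean algorithm:
  477 = 1*287 + 190, so a_0 = 1.
  287 = 1*190 + 97, so a_1 = 1.
  190 = 1*97 + 93, so a_2 = 1.
  97 = 1*93 + 4, so a_3 = 1.
  93 = 23*4 + 1, so a_4 = 23.
  4 = 4*1 + 0, so a_5 = 4.
so x = [1; 1, 1, 1, 23, 4].
Convergents (p_i = a_i*p_{i-1} + p_{i-2}, q_i = a_i*q_{i-1} + q_{i-2} with p_{-2}=0, p_{-1}=1, q_{-2}=1, q_{-1}=0), until the denominator exceeds 64:
  i=0: a_0=1, p_0 = 1*1 + 0 = 1, q_0 = 1*0 + 1 = 1.
  i=1: a_1=1, p_1 = 1*1 + 1 = 2, q_1 = 1*1 + 0 = 1.
  i=2: a_2=1, p_2 = 1*2 + 1 = 3, q_2 = 1*1 + 1 = 2.
  i=3: a_3=1, p_3 = 1*3 + 2 = 5, q_3 = 1*2 + 1 = 3.
  i=4: a_4=23, p_4 = 23*5 + 3 = 118, q_4 = 23*3 + 2 = 71.
q_4 = 71 > 64, so the last convergent with denominator <= 64 is p_3/q_3 = 5/3.
The closest fraction with denominator <= 64 is either p_3/q_3 or the intermediate fraction (k*p_3 + p_2)/(k*q_3 + q_2) with the largest k >= 1 whose denominator stays <= 64; these approach x as k grows, and every other convergent or intermediate fraction in range is farther away.
Largest k: floor((64 - q_2)/q_3) = floor((64 - 2)/3) = 20.
That gives (20*5 + 3)/(20*3 + 2) = 103/62.
Compare the errors: |x - 5/3| = |477*3 - 5*287|/(287*3) = 4/861, and |x - 103/62| = |477*62 - 103*287|/(287*62) = 13/17794.
Cross-multiplying, 13*861 = 11193 < 71176 = 4*17794, so 13/17794 is smaller: the intermediate fraction 103/62 is closer to x than 5/3.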